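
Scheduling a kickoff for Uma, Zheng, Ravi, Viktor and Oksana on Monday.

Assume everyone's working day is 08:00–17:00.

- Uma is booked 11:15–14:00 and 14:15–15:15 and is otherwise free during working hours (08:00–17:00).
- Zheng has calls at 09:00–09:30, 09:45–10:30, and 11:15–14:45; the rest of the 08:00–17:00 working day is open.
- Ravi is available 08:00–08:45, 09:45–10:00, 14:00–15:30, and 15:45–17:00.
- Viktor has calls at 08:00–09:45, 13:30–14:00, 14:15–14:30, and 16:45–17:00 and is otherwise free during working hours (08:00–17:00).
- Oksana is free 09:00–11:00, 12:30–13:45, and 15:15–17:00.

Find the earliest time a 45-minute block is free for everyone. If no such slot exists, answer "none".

Uma free within 08:00–17:00: 08:00–11:15, 14:00–14:15, 15:15–17:00.
Zheng free within 08:00–17:00: 08:00–09:00, 09:30–09:45, 10:30–11:15, 14:45–17:00.
Viktor free within 08:00–17:00: 09:45–13:30, 14:00–14:15, 14:30–16:45.
Uma ∩ Zheng: 08:00–09:00, 09:30–09:45, 10:30–11:15, 15:15–17:00.
Uma ∩ Zheng ∩ Ravi: 08:00–08:45, 15:15–15:30, 15:45–17:00.
Uma ∩ Zheng ∩ Ravi ∩ Viktor: 15:15–15:30, 15:45–16:45.
Uma ∩ Zheng ∩ Ravi ∩ Viktor ∩ Oksana: 15:15–15:30, 15:45–16:45.
Windows ≥ 45 min: 15:45–16:45.
Earliest such window starts at 15:45.

15:45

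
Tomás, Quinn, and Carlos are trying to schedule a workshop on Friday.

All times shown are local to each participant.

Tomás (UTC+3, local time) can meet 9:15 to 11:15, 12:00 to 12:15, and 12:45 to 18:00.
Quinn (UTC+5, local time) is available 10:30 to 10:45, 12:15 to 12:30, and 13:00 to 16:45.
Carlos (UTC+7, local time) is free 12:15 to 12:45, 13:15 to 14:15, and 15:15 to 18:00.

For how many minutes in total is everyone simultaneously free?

Tomás → UTC: 06:15–08:15, 09:00–09:15, 09:45–15:00.
Quinn → UTC: 05:30–05:45, 07:15–07:30, 08:00–11:45.
Carlos → UTC: 05:15–05:45, 06:15–07:15, 08:15–11:00.
Tomás ∩ Quinn: 07:15–07:30, 08:00–08:15, 09:00–09:15, 09:45–11:45.
Tomás ∩ Quinn ∩ Carlos: 09:00–09:15, 09:45–11:00.
Total common minutes: 15 + 75 = 90.

90 minutes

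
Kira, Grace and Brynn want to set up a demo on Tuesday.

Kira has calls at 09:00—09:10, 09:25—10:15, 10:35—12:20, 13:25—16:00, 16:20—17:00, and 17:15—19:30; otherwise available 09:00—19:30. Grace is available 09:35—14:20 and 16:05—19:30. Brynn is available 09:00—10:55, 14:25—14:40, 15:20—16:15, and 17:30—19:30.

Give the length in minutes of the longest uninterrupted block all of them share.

20 minutes

Kira free within 09:00–19:30: 09:10–09:25, 10:15–10:35, 12:20–13:25, 16:00–16:20, 17:00–17:15.
Kira ∩ Grace: 10:15–10:35, 12:20–13:25, 16:05–16:20, 17:00–17:15.
Kira ∩ Grace ∩ Brynn: 10:15–10:35, 16:05–16:15.
Common window lengths: 20, 10 min; longest is 20.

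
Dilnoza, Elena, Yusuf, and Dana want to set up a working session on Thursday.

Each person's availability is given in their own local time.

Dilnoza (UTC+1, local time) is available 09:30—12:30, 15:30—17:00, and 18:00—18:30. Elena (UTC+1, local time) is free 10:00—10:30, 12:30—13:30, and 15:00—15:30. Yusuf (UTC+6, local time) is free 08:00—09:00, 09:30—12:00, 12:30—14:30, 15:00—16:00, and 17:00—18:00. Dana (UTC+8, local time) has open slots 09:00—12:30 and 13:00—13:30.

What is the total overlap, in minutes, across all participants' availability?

Dilnoza → UTC: 08:30–11:30, 14:30–16:00, 17:00–17:30.
Elena → UTC: 09:00–09:30, 11:30–12:30, 14:00–14:30.
Yusuf → UTC: 02:00–03:00, 03:30–06:00, 06:30–08:30, 09:00–10:00, 11:00–12:00.
Dana → UTC: 01:00–04:30, 05:00–05:30.
Dilnoza ∩ Elena: 09:00–09:30.
Dilnoza ∩ Elena ∩ Yusuf: 09:00–09:30.
Dilnoza ∩ Elena ∩ Yusuf ∩ Dana: (none).
Total common minutes: 0.

0 minutes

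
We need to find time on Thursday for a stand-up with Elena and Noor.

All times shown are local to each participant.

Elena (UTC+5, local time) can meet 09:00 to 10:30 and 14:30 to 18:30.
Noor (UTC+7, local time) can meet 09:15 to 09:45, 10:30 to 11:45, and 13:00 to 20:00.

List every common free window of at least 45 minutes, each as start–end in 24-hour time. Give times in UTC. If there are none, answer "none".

Elena → UTC: 04:00–05:30, 09:30–13:30.
Noor → UTC: 02:15–02:45, 03:30–04:45, 06:00–13:00.
Elena ∩ Noor: 04:00–04:45, 09:30–13:00.
Windows ≥ 45 min: 04:00–04:45, 09:30–13:00.

04:00–04:45, 09:30–13:00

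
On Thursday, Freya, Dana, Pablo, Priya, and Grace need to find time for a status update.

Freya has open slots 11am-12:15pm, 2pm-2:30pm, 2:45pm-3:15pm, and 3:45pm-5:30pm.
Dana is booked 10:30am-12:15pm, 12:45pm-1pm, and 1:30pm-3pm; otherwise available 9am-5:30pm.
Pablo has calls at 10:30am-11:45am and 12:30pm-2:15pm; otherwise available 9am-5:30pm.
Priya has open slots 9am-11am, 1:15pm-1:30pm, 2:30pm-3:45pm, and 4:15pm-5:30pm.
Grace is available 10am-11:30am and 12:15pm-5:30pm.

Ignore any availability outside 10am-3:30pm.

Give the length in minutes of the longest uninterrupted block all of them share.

15 minutes

Dana free within 09:00–17:30: 09:00–10:30, 12:15–12:45, 13:00–13:30, 15:00–17:30.
Pablo free within 09:00–17:30: 09:00–10:30, 11:45–12:30, 14:15–17:30.
Freya ∩ Dana: 15:00–15:15, 15:45–17:30.
Freya ∩ Dana ∩ Pablo: 15:00–15:15, 15:45–17:30.
Freya ∩ Dana ∩ Pablo ∩ Priya: 15:00–15:15, 16:15–17:30.
Freya ∩ Dana ∩ Pablo ∩ Priya ∩ Grace: 15:00–15:15, 16:15–17:30.
Restricted to 10:00–15:30: 15:00–15:15.
Single common window of 15 minutes.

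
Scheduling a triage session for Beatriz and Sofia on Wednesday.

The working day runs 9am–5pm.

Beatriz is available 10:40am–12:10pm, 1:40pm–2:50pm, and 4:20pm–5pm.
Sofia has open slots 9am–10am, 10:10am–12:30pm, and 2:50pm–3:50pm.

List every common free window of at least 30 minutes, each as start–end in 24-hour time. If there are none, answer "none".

Beatriz ∩ Sofia: 10:40–12:10.
Windows ≥ 30 min: 10:40–12:10.

10:40–12:10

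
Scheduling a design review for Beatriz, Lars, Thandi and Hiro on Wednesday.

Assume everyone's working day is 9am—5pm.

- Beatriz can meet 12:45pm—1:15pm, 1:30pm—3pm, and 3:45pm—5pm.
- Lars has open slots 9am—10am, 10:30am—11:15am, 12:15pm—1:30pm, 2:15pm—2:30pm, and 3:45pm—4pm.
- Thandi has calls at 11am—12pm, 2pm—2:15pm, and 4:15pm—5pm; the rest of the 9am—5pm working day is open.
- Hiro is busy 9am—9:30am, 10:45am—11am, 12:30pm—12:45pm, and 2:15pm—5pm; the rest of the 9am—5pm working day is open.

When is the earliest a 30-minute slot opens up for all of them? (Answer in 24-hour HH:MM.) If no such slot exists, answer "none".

12:45

Thandi free within 09:00–17:00: 09:00–11:00, 12:00–14:00, 14:15–16:15.
Hiro free within 09:00–17:00: 09:30–10:45, 11:00–12:30, 12:45–14:15.
Beatriz ∩ Lars: 12:45–13:15, 14:15–14:30, 15:45–16:00.
Beatriz ∩ Lars ∩ Thandi: 12:45–13:15, 14:15–14:30, 15:45–16:00.
Beatriz ∩ Lars ∩ Thandi ∩ Hiro: 12:45–13:15.
Windows ≥ 30 min: 12:45–13:15.
Earliest such window starts at 12:45.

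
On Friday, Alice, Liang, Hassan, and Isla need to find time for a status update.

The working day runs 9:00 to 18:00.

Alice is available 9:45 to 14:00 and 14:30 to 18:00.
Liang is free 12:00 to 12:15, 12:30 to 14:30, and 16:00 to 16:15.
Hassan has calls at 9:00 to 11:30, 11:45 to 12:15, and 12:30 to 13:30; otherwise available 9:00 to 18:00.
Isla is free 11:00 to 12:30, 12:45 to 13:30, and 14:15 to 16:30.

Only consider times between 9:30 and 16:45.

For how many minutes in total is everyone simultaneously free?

Hassan free within 09:00–18:00: 11:30–11:45, 12:15–12:30, 13:30–18:00.
Alice ∩ Liang: 12:00–12:15, 12:30–14:00, 16:00–16:15.
Alice ∩ Liang ∩ Hassan: 13:30–14:00, 16:00–16:15.
Alice ∩ Liang ∩ Hassan ∩ Isla: 16:00–16:15.
Restricted to 09:30–16:45: 16:00–16:15.
Total common minutes: 15.

15 minutes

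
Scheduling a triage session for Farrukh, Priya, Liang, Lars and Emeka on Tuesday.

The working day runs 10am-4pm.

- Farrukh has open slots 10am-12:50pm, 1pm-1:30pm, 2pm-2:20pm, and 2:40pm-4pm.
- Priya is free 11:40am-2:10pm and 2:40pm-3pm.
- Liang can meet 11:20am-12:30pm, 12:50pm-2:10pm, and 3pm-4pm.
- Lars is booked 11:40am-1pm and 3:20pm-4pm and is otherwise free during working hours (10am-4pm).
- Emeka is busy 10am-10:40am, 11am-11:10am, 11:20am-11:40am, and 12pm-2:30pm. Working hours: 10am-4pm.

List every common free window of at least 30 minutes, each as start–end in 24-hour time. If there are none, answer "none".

Lars free within 10:00–16:00: 10:00–11:40, 13:00–15:20.
Emeka free within 10:00–16:00: 10:40–11:00, 11:10–11:20, 11:40–12:00, 14:30–16:00.
Farrukh ∩ Priya: 11:40–12:50, 13:00–13:30, 14:00–14:10, 14:40–15:00.
Farrukh ∩ Priya ∩ Liang: 11:40–12:30, 13:00–13:30, 14:00–14:10.
Farrukh ∩ Priya ∩ Liang ∩ Lars: 13:00–13:30, 14:00–14:10.
Farrukh ∩ Priya ∩ Liang ∩ Lars ∩ Emeka: (none).
Windows ≥ 30 min: (none).

none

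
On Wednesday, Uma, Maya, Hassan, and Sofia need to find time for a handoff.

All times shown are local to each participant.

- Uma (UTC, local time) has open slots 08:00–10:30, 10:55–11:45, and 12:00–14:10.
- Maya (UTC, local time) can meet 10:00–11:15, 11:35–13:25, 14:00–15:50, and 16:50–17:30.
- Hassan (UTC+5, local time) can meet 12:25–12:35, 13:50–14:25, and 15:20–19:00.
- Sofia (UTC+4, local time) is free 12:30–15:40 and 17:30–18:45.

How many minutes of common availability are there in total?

Uma → UTC: 08:00–10:30, 10:55–11:45, 12:00–14:10.
Maya → UTC: 10:00–11:15, 11:35–13:25, 14:00–15:50, 16:50–17:30.
Hassan → UTC: 07:25–07:35, 08:50–09:25, 10:20–14:00.
Sofia → UTC: 08:30–11:40, 13:30–14:45.
Uma ∩ Maya: 10:00–10:30, 10:55–11:15, 11:35–11:45, 12:00–13:25, 14:00–14:10.
Uma ∩ Maya ∩ Hassan: 10:20–10:30, 10:55–11:15, 11:35–11:45, 12:00–13:25.
Uma ∩ Maya ∩ Hassan ∩ Sofia: 10:20–10:30, 10:55–11:15, 11:35–11:40.
Total common minutes: 10 + 20 + 5 = 35.

35 minutes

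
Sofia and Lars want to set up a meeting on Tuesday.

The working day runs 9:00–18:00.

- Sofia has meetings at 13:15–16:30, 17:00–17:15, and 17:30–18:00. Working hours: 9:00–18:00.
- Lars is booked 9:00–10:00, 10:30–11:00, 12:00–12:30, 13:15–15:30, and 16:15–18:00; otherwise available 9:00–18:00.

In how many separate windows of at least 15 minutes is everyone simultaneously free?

Sofia free within 09:00–18:00: 09:00–13:15, 16:30–17:00, 17:15–17:30.
Lars free within 09:00–18:00: 10:00–10:30, 11:00–12:00, 12:30–13:15, 15:30–16:15.
Sofia ∩ Lars: 10:00–10:30, 11:00–12:00, 12:30–13:15.
Windows ≥ 15 min: 10:00–10:30, 11:00–12:00, 12:30–13:15.
That's 3 windows.

3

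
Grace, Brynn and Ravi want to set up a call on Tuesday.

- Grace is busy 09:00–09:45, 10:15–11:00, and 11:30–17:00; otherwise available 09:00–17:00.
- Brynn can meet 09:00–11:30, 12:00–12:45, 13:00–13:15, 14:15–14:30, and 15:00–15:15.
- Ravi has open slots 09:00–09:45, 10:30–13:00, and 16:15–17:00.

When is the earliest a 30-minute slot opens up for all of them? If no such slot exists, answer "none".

11:00

Grace free within 09:00–17:00: 09:45–10:15, 11:00–11:30.
Grace ∩ Brynn: 09:45–10:15, 11:00–11:30.
Grace ∩ Brynn ∩ Ravi: 11:00–11:30.
Windows ≥ 30 min: 11:00–11:30.
Earliest such window starts at 11:00.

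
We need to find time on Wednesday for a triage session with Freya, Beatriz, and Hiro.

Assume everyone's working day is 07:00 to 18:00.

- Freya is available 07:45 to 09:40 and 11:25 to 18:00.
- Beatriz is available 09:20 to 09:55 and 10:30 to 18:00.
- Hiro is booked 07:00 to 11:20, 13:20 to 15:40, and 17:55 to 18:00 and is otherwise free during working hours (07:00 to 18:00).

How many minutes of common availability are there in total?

250 minutes

Hiro free within 07:00–18:00: 11:20–13:20, 15:40–17:55.
Freya ∩ Beatriz: 09:20–09:40, 11:25–18:00.
Freya ∩ Beatriz ∩ Hiro: 11:25–13:20, 15:40–17:55.
Total common minutes: 115 + 135 = 250.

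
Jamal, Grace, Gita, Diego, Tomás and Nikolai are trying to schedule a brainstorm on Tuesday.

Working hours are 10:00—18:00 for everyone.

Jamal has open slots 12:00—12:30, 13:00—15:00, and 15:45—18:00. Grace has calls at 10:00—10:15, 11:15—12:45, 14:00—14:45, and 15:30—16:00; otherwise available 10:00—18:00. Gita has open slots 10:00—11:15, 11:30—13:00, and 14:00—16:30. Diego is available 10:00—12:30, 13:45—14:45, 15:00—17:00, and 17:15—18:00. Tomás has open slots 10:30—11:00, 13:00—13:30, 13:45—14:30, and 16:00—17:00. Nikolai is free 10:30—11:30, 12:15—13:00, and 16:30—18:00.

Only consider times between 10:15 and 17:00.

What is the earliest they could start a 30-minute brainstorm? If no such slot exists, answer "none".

Grace free within 10:00–18:00: 10:15–11:15, 12:45–14:00, 14:45–15:30, 16:00–18:00.
Jamal ∩ Grace: 13:00–14:00, 14:45–15:00, 16:00–18:00.
Jamal ∩ Grace ∩ Gita: 14:45–15:00, 16:00–16:30.
Jamal ∩ Grace ∩ Gita ∩ Diego: 16:00–16:30.
Jamal ∩ Grace ∩ Gita ∩ Diego ∩ Tomás: 16:00–16:30.
Jamal ∩ Grace ∩ Gita ∩ Diego ∩ Tomás ∩ Nikolai: (none).
Restricted to 10:15–17:00: (none).
Windows ≥ 30 min: (none).

none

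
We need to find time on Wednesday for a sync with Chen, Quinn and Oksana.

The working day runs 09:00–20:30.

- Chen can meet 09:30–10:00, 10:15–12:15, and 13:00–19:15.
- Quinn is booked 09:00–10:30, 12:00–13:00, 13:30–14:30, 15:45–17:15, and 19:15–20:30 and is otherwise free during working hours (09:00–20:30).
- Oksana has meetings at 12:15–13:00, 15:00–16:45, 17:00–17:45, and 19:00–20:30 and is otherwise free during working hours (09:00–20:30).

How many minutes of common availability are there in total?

225 minutes

Quinn free within 09:00–20:30: 10:30–12:00, 13:00–13:30, 14:30–15:45, 17:15–19:15.
Oksana free within 09:00–20:30: 09:00–12:15, 13:00–15:00, 16:45–17:00, 17:45–19:00.
Chen ∩ Quinn: 10:30–12:00, 13:00–13:30, 14:30–15:45, 17:15–19:15.
Chen ∩ Quinn ∩ Oksana: 10:30–12:00, 13:00–13:30, 14:30–15:00, 17:45–19:00.
Total common minutes: 90 + 30 + 30 + 75 = 225.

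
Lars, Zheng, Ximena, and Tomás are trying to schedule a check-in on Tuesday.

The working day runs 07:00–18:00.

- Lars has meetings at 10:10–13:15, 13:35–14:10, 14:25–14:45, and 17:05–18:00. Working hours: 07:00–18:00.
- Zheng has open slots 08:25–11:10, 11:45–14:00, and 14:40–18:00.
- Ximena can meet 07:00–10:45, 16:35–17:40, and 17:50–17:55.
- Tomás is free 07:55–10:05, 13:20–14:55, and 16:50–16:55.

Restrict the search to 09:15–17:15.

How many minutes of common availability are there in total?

55 minutes

Lars free within 07:00–18:00: 07:00–10:10, 13:15–13:35, 14:10–14:25, 14:45–17:05.
Lars ∩ Zheng: 08:25–10:10, 13:15–13:35, 14:45–17:05.
Lars ∩ Zheng ∩ Ximena: 08:25–10:10, 16:35–17:05.
Lars ∩ Zheng ∩ Ximena ∩ Tomás: 08:25–10:05, 16:50–16:55.
Restricted to 09:15–17:15: 09:15–10:05, 16:50–16:55.
Total common minutes: 50 + 5 = 55.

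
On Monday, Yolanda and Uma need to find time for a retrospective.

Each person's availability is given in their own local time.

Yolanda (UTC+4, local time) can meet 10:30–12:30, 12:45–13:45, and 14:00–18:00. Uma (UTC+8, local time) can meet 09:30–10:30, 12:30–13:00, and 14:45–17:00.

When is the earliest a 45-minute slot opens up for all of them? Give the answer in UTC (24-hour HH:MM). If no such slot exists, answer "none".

Yolanda → UTC: 06:30–08:30, 08:45–09:45, 10:00–14:00.
Uma → UTC: 01:30–02:30, 04:30–05:00, 06:45–09:00.
Yolanda ∩ Uma: 06:45–08:30, 08:45–09:00.
Windows ≥ 45 min: 06:45–08:30.
Earliest such window starts at 06:45.

06:45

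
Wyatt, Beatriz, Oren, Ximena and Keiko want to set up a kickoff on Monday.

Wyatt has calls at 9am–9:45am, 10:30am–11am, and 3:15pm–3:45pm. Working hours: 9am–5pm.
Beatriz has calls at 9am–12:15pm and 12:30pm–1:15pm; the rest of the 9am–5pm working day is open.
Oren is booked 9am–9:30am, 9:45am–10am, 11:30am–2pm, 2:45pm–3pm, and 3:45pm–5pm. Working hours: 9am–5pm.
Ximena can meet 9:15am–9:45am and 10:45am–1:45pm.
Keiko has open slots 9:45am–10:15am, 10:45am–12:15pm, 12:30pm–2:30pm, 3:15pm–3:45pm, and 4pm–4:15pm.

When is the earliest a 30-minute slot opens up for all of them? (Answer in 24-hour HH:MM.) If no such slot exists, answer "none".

Wyatt free within 09:00–17:00: 09:45–10:30, 11:00–15:15, 15:45–17:00.
Beatriz free within 09:00–17:00: 12:15–12:30, 13:15–17:00.
Oren free within 09:00–17:00: 09:30–09:45, 10:00–11:30, 14:00–14:45, 15:00–15:45.
Wyatt ∩ Beatriz: 12:15–12:30, 13:15–15:15, 15:45–17:00.
Wyatt ∩ Beatriz ∩ Oren: 14:00–14:45, 15:00–15:15.
Wyatt ∩ Beatriz ∩ Oren ∩ Ximena: (none).
Wyatt ∩ Beatriz ∩ Oren ∩ Ximena ∩ Keiko: (none).
Windows ≥ 30 min: (none).

none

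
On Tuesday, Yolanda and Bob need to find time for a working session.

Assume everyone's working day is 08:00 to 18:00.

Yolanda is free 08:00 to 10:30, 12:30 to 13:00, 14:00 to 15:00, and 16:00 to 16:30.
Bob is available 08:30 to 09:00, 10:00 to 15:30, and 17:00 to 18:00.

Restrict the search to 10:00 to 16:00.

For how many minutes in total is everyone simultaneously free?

Yolanda ∩ Bob: 08:30–09:00, 10:00–10:30, 12:30–13:00, 14:00–15:00.
Restricted to 10:00–16:00: 10:00–10:30, 12:30–13:00, 14:00–15:00.
Total common minutes: 30 + 30 + 60 = 120.

120 minutes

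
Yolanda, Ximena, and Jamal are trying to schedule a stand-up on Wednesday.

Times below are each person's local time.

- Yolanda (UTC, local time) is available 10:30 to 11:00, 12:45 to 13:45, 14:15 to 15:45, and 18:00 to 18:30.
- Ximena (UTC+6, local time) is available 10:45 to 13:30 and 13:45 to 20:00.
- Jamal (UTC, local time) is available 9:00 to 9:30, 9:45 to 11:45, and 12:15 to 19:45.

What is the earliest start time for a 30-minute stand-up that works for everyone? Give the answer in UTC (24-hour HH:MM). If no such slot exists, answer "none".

Yolanda → UTC: 10:30–11:00, 12:45–13:45, 14:15–15:45, 18:00–18:30.
Ximena → UTC: 04:45–07:30, 07:45–14:00.
Jamal → UTC: 09:00–09:30, 09:45–11:45, 12:15–19:45.
Yolanda ∩ Ximena: 10:30–11:00, 12:45–13:45.
Yolanda ∩ Ximena ∩ Jamal: 10:30–11:00, 12:45–13:45.
Windows ≥ 30 min: 10:30–11:00, 12:45–13:45.
Earliest such window starts at 10:30.

10:30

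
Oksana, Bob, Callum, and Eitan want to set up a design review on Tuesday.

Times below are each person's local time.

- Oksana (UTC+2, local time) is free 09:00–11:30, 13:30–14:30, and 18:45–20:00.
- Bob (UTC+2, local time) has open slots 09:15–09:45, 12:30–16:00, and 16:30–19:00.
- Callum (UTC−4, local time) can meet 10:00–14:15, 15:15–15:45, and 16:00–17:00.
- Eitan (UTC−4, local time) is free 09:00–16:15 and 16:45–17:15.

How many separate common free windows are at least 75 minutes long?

Oksana → UTC: 07:00–09:30, 11:30–12:30, 16:45–18:00.
Bob → UTC: 07:15–07:45, 10:30–14:00, 14:30–17:00.
Callum → UTC: 14:00–18:15, 19:15–19:45, 20:00–21:00.
Eitan → UTC: 13:00–20:15, 20:45–21:15.
Oksana ∩ Bob: 07:15–07:45, 11:30–12:30, 16:45–17:00.
Oksana ∩ Bob ∩ Callum: 16:45–17:00.
Oksana ∩ Bob ∩ Callum ∩ Eitan: 16:45–17:00.
Windows ≥ 75 min: (none).
That's 0 windows.

0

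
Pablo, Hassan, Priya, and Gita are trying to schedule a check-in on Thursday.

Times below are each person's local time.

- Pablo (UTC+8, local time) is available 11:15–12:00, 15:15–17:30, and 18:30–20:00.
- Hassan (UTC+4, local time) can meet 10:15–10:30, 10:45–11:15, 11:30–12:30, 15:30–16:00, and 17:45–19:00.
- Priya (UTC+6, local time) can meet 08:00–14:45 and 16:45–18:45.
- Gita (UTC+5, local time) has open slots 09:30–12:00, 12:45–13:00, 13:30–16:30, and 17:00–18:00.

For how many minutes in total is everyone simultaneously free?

15 minutes

Pablo → UTC: 03:15–04:00, 07:15–09:30, 10:30–12:00.
Hassan → UTC: 06:15–06:30, 06:45–07:15, 07:30–08:30, 11:30–12:00, 13:45–15:00.
Priya → UTC: 02:00–08:45, 10:45–12:45.
Gita → UTC: 04:30–07:00, 07:45–08:00, 08:30–11:30, 12:00–13:00.
Pablo ∩ Hassan: 07:30–08:30, 11:30–12:00.
Pablo ∩ Hassan ∩ Priya: 07:30–08:30, 11:30–12:00.
Pablo ∩ Hassan ∩ Priya ∩ Gita: 07:45–08:00.
Total common minutes: 15.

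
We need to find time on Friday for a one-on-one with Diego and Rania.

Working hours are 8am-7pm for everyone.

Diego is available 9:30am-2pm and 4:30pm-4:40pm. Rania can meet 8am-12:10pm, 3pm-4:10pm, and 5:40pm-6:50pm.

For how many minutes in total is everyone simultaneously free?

160 minutes

Diego ∩ Rania: 09:30–12:10.
Total common minutes: 160.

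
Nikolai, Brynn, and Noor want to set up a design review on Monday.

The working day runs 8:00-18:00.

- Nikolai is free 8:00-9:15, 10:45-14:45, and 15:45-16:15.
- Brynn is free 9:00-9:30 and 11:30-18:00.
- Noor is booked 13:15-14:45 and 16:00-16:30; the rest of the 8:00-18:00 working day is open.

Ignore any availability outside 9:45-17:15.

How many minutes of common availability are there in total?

120 minutes

Noor free within 08:00–18:00: 08:00–13:15, 14:45–16:00, 16:30–18:00.
Nikolai ∩ Brynn: 09:00–09:15, 11:30–14:45, 15:45–16:15.
Nikolai ∩ Brynn ∩ Noor: 09:00–09:15, 11:30–13:15, 15:45–16:00.
Restricted to 09:45–17:15: 11:30–13:15, 15:45–16:00.
Total common minutes: 105 + 15 = 120.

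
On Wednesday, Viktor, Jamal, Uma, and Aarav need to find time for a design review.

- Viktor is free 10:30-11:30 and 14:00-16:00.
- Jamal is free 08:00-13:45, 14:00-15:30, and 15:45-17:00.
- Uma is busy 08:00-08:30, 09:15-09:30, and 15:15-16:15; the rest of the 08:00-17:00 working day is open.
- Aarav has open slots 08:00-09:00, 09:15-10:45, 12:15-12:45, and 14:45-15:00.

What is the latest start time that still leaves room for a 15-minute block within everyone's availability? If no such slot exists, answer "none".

Uma free within 08:00–17:00: 08:30–09:15, 09:30–15:15, 16:15–17:00.
Viktor ∩ Jamal: 10:30–11:30, 14:00–15:30, 15:45–16:00.
Viktor ∩ Jamal ∩ Uma: 10:30–11:30, 14:00–15:15.
Viktor ∩ Jamal ∩ Uma ∩ Aarav: 10:30–10:45, 14:45–15:00.
Windows ≥ 15 min: 10:30–10:45, 14:45–15:00.
Latest start in the last window 14:45–15:00 is 15:00 − 15 min = 14:45.

14:45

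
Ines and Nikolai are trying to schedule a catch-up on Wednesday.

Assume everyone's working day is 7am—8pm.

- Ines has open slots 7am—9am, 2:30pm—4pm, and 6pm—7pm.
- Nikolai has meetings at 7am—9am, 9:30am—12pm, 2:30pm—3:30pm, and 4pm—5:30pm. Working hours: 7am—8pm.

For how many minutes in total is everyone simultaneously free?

Nikolai free within 07:00–20:00: 09:00–09:30, 12:00–14:30, 15:30–16:00, 17:30–20:00.
Ines ∩ Nikolai: 15:30–16:00, 18:00–19:00.
Total common minutes: 30 + 60 = 90.

90 minutes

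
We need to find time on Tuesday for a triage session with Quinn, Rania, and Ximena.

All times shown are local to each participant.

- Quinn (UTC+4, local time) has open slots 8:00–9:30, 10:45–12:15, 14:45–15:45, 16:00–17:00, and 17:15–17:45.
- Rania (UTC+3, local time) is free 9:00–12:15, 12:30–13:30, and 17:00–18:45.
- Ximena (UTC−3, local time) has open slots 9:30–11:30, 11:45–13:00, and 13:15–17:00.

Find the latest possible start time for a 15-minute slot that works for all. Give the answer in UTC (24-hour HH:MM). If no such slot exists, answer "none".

Quinn → UTC: 04:00–05:30, 06:45–08:15, 10:45–11:45, 12:00–13:00, 13:15–13:45.
Rania → UTC: 06:00–09:15, 09:30–10:30, 14:00–15:45.
Ximena → UTC: 12:30–14:30, 14:45–16:00, 16:15–20:00.
Quinn ∩ Rania: 06:45–08:15.
Quinn ∩ Rania ∩ Ximena: (none).
Windows ≥ 15 min: (none).

none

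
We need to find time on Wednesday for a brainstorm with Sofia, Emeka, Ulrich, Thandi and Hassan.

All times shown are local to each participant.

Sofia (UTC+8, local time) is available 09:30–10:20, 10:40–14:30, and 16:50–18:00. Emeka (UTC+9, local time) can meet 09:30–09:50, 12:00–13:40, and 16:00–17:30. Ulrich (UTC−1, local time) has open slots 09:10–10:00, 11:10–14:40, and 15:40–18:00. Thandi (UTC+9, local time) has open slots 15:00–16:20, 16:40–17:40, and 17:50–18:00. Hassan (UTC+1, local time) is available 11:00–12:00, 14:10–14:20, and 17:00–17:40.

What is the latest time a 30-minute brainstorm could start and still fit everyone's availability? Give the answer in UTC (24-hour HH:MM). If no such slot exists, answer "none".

Sofia → UTC: 01:30–02:20, 02:40–06:30, 08:50–10:00.
Emeka → UTC: 00:30–00:50, 03:00–04:40, 07:00–08:30.
Ulrich → UTC: 10:10–11:00, 12:10–15:40, 16:40–19:00.
Thandi → UTC: 06:00–07:20, 07:40–08:40, 08:50–09:00.
Hassan → UTC: 10:00–11:00, 13:10–13:20, 16:00–16:40.
Sofia ∩ Emeka: 03:00–04:40.
Sofia ∩ Emeka ∩ Ulrich: (none).
Sofia ∩ Emeka ∩ Ulrich ∩ Thandi: (none).
Sofia ∩ Emeka ∩ Ulrich ∩ Thandi ∩ Hassan: (none).
Windows ≥ 30 min: (none).

none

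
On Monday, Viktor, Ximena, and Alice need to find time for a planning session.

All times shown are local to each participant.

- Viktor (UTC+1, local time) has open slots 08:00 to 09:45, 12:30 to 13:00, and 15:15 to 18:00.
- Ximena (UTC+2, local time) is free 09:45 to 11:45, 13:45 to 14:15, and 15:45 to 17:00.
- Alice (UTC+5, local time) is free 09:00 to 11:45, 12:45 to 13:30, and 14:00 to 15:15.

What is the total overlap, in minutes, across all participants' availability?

45 minutes

Viktor → UTC: 07:00–08:45, 11:30–12:00, 14:15–17:00.
Ximena → UTC: 07:45–09:45, 11:45–12:15, 13:45–15:00.
Alice → UTC: 04:00–06:45, 07:45–08:30, 09:00–10:15.
Viktor ∩ Ximena: 07:45–08:45, 11:45–12:00, 14:15–15:00.
Viktor ∩ Ximena ∩ Alice: 07:45–08:30.
Total common minutes: 45.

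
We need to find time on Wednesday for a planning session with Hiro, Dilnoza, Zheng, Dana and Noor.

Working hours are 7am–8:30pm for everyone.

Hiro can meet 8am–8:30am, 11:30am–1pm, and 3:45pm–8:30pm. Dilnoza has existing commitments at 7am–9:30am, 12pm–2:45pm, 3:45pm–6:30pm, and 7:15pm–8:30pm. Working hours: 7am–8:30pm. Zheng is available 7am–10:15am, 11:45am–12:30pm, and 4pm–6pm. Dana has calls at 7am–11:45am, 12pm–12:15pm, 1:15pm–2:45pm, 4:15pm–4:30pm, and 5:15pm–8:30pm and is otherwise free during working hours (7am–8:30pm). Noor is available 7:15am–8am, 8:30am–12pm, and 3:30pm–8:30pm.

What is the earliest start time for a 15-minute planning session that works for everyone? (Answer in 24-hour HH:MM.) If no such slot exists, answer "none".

Dilnoza free within 07:00–20:30: 09:30–12:00, 14:45–15:45, 18:30–19:15.
Dana free within 07:00–20:30: 11:45–12:00, 12:15–13:15, 14:45–16:15, 16:30–17:15.
Hiro ∩ Dilnoza: 11:30–12:00, 18:30–19:15.
Hiro ∩ Dilnoza ∩ Zheng: 11:45–12:00.
Hiro ∩ Dilnoza ∩ Zheng ∩ Dana: 11:45–12:00.
Hiro ∩ Dilnoza ∩ Zheng ∩ Dana ∩ Noor: 11:45–12:00.
Windows ≥ 15 min: 11:45–12:00.
Earliest such window starts at 11:45.

11:45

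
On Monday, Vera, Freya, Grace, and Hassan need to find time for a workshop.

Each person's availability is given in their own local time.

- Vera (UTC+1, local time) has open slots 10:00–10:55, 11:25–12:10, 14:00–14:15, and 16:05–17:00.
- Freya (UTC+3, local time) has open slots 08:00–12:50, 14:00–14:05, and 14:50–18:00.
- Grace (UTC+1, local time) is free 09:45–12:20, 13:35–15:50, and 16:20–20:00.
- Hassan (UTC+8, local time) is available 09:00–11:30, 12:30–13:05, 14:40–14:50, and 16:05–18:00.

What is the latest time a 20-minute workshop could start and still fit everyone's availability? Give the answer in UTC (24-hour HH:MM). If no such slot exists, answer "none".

09:30

Vera → UTC: 09:00–09:55, 10:25–11:10, 13:00–13:15, 15:05–16:00.
Freya → UTC: 05:00–09:50, 11:00–11:05, 11:50–15:00.
Grace → UTC: 08:45–11:20, 12:35–14:50, 15:20–19:00.
Hassan → UTC: 01:00–03:30, 04:30–05:05, 06:40–06:50, 08:05–10:00.
Vera ∩ Freya: 09:00–09:50, 11:00–11:05, 13:00–13:15.
Vera ∩ Freya ∩ Grace: 09:00–09:50, 11:00–11:05, 13:00–13:15.
Vera ∩ Freya ∩ Grace ∩ Hassan: 09:00–09:50.
Windows ≥ 20 min: 09:00–09:50.
Latest start in the last window 09:00–09:50 is 09:50 − 20 min = 09:30.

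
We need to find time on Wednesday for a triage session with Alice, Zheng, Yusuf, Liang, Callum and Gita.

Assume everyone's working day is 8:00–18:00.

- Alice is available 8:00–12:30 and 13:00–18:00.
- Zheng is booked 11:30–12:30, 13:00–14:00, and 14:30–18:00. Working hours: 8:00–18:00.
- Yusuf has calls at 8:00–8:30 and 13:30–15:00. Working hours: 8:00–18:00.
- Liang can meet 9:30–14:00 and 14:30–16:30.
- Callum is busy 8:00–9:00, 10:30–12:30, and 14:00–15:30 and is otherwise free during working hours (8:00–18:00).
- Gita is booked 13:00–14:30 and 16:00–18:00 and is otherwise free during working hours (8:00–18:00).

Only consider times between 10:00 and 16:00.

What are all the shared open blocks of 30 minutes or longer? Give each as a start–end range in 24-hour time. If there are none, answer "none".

10:00–10:30

Zheng free within 08:00–18:00: 08:00–11:30, 12:30–13:00, 14:00–14:30.
Yusuf free within 08:00–18:00: 08:30–13:30, 15:00–18:00.
Callum free within 08:00–18:00: 09:00–10:30, 12:30–14:00, 15:30–18:00.
Gita free within 08:00–18:00: 08:00–13:00, 14:30–16:00.
Alice ∩ Zheng: 08:00–11:30, 14:00–14:30.
Alice ∩ Zheng ∩ Yusuf: 08:30–11:30.
Alice ∩ Zheng ∩ Yusuf ∩ Liang: 09:30–11:30.
Alice ∩ Zheng ∩ Yusuf ∩ Liang ∩ Callum: 09:30–10:30.
Alice ∩ Zheng ∩ Yusuf ∩ Liang ∩ Callum ∩ Gita: 09:30–10:30.
Restricted to 10:00–16:00: 10:00–10:30.
Windows ≥ 30 min: 10:00–10:30.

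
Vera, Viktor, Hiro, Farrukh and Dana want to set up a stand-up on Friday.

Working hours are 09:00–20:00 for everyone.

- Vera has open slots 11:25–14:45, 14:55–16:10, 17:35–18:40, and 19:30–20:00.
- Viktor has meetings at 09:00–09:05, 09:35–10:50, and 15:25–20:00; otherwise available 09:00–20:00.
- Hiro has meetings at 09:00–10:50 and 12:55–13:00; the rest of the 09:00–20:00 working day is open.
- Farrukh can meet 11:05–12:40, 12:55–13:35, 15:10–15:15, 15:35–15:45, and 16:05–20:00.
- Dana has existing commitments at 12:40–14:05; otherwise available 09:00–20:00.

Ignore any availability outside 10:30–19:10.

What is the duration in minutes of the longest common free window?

75 minutes

Viktor free within 09:00–20:00: 09:05–09:35, 10:50–15:25.
Hiro free within 09:00–20:00: 10:50–12:55, 13:00–20:00.
Dana free within 09:00–20:00: 09:00–12:40, 14:05–20:00.
Vera ∩ Viktor: 11:25–14:45, 14:55–15:25.
Vera ∩ Viktor ∩ Hiro: 11:25–12:55, 13:00–14:45, 14:55–15:25.
Vera ∩ Viktor ∩ Hiro ∩ Farrukh: 11:25–12:40, 13:00–13:35, 15:10–15:15.
Vera ∩ Viktor ∩ Hiro ∩ Farrukh ∩ Dana: 11:25–12:40, 15:10–15:15.
Restricted to 10:30–19:10: 11:25–12:40, 15:10–15:15.
Common window lengths: 75, 5 min; longest is 75.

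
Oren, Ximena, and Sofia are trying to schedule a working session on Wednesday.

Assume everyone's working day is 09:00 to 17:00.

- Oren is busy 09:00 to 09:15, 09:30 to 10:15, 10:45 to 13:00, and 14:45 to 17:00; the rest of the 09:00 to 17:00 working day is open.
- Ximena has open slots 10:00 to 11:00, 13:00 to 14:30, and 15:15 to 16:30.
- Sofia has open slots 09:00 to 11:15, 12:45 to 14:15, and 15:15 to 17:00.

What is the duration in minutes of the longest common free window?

Oren free within 09:00–17:00: 09:15–09:30, 10:15–10:45, 13:00–14:45.
Oren ∩ Ximena: 10:15–10:45, 13:00–14:30.
Oren ∩ Ximena ∩ Sofia: 10:15–10:45, 13:00–14:15.
Common window lengths: 30, 75 min; longest is 75.

75 minutes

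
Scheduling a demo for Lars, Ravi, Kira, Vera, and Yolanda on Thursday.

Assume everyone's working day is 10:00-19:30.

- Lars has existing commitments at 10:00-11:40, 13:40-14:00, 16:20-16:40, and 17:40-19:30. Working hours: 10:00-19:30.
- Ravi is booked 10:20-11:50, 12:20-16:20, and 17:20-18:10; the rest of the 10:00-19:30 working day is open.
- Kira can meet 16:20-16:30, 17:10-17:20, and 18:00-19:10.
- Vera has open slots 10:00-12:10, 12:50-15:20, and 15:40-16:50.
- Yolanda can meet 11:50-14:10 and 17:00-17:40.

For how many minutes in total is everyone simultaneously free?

0 minutes

Lars free within 10:00–19:30: 11:40–13:40, 14:00–16:20, 16:40–17:40.
Ravi free within 10:00–19:30: 10:00–10:20, 11:50–12:20, 16:20–17:20, 18:10–19:30.
Lars ∩ Ravi: 11:50–12:20, 16:40–17:20.
Lars ∩ Ravi ∩ Kira: 17:10–17:20.
Lars ∩ Ravi ∩ Kira ∩ Vera: (none).
Lars ∩ Ravi ∩ Kira ∩ Vera ∩ Yolanda: (none).
Total common minutes: 0.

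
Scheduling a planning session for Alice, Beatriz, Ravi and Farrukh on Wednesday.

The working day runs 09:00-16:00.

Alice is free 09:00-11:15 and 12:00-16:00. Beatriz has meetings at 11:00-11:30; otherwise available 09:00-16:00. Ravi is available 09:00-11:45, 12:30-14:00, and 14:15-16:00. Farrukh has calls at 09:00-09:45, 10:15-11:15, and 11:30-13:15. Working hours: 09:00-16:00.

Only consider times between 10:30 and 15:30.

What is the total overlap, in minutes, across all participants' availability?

Beatriz free within 09:00–16:00: 09:00–11:00, 11:30–16:00.
Farrukh free within 09:00–16:00: 09:45–10:15, 11:15–11:30, 13:15–16:00.
Alice ∩ Beatriz: 09:00–11:00, 12:00–16:00.
Alice ∩ Beatriz ∩ Ravi: 09:00–11:00, 12:30–14:00, 14:15–16:00.
Alice ∩ Beatriz ∩ Ravi ∩ Farrukh: 09:45–10:15, 13:15–14:00, 14:15–16:00.
Restricted to 10:30–15:30: 13:15–14:00, 14:15–15:30.
Total common minutes: 45 + 75 = 120.

120 minutes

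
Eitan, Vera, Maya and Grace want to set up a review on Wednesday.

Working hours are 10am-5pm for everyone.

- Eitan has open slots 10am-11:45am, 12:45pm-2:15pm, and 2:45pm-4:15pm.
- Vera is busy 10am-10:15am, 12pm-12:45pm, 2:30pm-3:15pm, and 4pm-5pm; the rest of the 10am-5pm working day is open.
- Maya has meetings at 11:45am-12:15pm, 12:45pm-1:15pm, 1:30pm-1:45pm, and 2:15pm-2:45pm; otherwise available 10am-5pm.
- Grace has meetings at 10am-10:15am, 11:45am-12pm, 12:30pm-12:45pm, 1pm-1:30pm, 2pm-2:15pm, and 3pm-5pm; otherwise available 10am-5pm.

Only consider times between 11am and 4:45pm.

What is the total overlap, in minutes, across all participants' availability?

60 minutes

Vera free within 10:00–17:00: 10:15–12:00, 12:45–14:30, 15:15–16:00.
Maya free within 10:00–17:00: 10:00–11:45, 12:15–12:45, 13:15–13:30, 13:45–14:15, 14:45–17:00.
Grace free within 10:00–17:00: 10:15–11:45, 12:00–12:30, 12:45–13:00, 13:30–14:00, 14:15–15:00.
Eitan ∩ Vera: 10:15–11:45, 12:45–14:15, 15:15–16:00.
Eitan ∩ Vera ∩ Maya: 10:15–11:45, 13:15–13:30, 13:45–14:15, 15:15–16:00.
Eitan ∩ Vera ∩ Maya ∩ Grace: 10:15–11:45, 13:45–14:00.
Restricted to 11:00–16:45: 11:00–11:45, 13:45–14:00.
Total common minutes: 45 + 15 = 60.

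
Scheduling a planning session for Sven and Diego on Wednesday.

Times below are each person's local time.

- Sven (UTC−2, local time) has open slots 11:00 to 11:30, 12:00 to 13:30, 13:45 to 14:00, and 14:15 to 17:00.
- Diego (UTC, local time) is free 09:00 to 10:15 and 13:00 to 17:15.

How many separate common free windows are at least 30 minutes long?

3

Sven → UTC: 13:00–13:30, 14:00–15:30, 15:45–16:00, 16:15–19:00.
Diego → UTC: 09:00–10:15, 13:00–17:15.
Sven ∩ Diego: 13:00–13:30, 14:00–15:30, 15:45–16:00, 16:15–17:15.
Windows ≥ 30 min: 13:00–13:30, 14:00–15:30, 16:15–17:15.
That's 3 windows.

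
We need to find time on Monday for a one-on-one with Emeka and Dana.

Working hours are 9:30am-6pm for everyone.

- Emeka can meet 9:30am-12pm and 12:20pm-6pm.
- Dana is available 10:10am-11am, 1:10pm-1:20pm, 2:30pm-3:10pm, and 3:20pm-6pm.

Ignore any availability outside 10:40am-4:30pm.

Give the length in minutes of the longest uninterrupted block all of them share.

Emeka ∩ Dana: 10:10–11:00, 13:10–13:20, 14:30–15:10, 15:20–18:00.
Restricted to 10:40–16:30: 10:40–11:00, 13:10–13:20, 14:30–15:10, 15:20–16:30.
Common window lengths: 20, 10, 40, 70 min; longest is 70.

70 minutes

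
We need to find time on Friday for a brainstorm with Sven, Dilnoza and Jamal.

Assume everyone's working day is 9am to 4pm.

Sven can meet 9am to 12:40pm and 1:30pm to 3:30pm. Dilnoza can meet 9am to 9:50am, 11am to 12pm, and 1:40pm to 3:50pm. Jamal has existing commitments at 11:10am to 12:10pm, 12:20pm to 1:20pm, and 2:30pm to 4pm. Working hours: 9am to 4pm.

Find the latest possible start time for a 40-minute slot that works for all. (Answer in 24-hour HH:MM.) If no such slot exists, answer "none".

13:50

Jamal free within 09:00–16:00: 09:00–11:10, 12:10–12:20, 13:20–14:30.
Sven ∩ Dilnoza: 09:00–09:50, 11:00–12:00, 13:40–15:30.
Sven ∩ Dilnoza ∩ Jamal: 09:00–09:50, 11:00–11:10, 13:40–14:30.
Windows ≥ 40 min: 09:00–09:50, 13:40–14:30.
Latest start in the last window 13:40–14:30 is 14:30 − 40 min = 13:50.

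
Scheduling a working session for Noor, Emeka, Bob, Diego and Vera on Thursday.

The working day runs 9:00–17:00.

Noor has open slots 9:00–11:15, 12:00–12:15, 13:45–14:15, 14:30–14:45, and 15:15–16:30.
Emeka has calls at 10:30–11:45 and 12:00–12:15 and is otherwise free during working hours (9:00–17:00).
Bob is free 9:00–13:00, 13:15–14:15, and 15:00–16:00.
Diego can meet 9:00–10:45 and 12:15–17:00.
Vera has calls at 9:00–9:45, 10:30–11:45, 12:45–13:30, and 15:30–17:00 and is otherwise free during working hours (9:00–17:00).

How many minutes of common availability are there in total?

Emeka free within 09:00–17:00: 09:00–10:30, 11:45–12:00, 12:15–17:00.
Vera free within 09:00–17:00: 09:45–10:30, 11:45–12:45, 13:30–15:30.
Noor ∩ Emeka: 09:00–10:30, 13:45–14:15, 14:30–14:45, 15:15–16:30.
Noor ∩ Emeka ∩ Bob: 09:00–10:30, 13:45–14:15, 15:15–16:00.
Noor ∩ Emeka ∩ Bob ∩ Diego: 09:00–10:30, 13:45–14:15, 15:15–16:00.
Noor ∩ Emeka ∩ Bob ∩ Diego ∩ Vera: 09:45–10:30, 13:45–14:15, 15:15–15:30.
Total common minutes: 45 + 30 + 15 = 90.

90 minutes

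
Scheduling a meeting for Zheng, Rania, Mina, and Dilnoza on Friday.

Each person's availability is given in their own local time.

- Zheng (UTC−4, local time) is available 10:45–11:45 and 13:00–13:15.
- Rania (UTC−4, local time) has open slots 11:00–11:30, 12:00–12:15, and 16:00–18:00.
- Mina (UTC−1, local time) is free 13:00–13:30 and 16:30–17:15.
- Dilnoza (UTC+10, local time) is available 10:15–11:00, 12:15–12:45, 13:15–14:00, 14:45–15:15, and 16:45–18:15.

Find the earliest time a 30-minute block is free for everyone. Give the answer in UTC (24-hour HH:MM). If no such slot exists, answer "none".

Zheng → UTC: 14:45–15:45, 17:00–17:15.
Rania → UTC: 15:00–15:30, 16:00–16:15, 20:00–22:00.
Mina → UTC: 14:00–14:30, 17:30–18:15.
Dilnoza → UTC: 00:15–01:00, 02:15–02:45, 03:15–04:00, 04:45–05:15, 06:45–08:15.
Zheng ∩ Rania: 15:00–15:30.
Zheng ∩ Rania ∩ Mina: (none).
Zheng ∩ Rania ∩ Mina ∩ Dilnoza: (none).
Windows ≥ 30 min: (none).

none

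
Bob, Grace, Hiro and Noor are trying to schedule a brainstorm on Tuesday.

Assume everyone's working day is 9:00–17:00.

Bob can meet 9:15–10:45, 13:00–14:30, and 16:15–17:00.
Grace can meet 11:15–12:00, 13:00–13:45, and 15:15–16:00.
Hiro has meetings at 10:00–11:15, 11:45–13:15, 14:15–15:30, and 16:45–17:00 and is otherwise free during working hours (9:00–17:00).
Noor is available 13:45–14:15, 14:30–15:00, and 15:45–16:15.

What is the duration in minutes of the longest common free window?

Hiro free within 09:00–17:00: 09:00–10:00, 11:15–11:45, 13:15–14:15, 15:30–16:45.
Bob ∩ Grace: 13:00–13:45.
Bob ∩ Grace ∩ Hiro: 13:15–13:45.
Bob ∩ Grace ∩ Hiro ∩ Noor: (none).
No common window.

0 minutes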